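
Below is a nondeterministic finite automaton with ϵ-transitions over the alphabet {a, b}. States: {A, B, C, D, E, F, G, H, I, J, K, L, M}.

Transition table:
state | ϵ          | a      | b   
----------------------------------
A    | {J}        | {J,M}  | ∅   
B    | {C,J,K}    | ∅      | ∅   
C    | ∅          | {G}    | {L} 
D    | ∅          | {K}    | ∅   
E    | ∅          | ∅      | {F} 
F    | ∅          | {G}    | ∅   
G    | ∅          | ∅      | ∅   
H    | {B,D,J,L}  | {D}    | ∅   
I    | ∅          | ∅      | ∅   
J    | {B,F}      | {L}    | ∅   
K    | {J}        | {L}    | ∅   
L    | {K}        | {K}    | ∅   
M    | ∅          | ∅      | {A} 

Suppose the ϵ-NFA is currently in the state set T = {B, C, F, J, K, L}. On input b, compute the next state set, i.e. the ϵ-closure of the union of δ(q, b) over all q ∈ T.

C on b → {L}.
No b-transition from B, F, J, K, L.
Union after reading b: {L}.
Now take the ϵ-closure:
From L via ϵ: add K.
From K via ϵ: add J.
From J via ϵ: add B, F.
From B via ϵ: add C.
No new states can be added; the closed set is {B, C, F, J, K, L}.

{B, C, F, J, K, L}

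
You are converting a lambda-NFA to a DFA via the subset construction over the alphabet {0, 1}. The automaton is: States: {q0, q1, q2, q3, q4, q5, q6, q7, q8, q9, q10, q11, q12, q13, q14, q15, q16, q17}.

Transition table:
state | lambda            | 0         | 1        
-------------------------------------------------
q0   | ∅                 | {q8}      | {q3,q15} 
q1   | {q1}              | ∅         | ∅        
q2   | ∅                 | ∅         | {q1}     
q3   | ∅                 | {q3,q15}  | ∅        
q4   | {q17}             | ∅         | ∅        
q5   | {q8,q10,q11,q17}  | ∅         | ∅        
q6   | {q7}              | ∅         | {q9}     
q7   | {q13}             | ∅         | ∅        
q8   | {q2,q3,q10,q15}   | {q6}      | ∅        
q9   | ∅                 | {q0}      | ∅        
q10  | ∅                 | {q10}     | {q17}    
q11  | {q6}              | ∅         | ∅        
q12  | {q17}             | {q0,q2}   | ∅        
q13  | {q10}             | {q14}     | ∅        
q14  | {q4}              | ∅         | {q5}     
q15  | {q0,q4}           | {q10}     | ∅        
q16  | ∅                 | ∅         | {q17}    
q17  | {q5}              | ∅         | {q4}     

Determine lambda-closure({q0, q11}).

Start with {q0, q11}.
From q11 via lambda: add q6.
From q6 via lambda: add q7.
From q7 via lambda: add q13.
From q13 via lambda: add q10.
No new states can be added; the closed set is {q0, q6, q7, q10, q11, q13}.

{q0, q6, q7, q10, q11, q13}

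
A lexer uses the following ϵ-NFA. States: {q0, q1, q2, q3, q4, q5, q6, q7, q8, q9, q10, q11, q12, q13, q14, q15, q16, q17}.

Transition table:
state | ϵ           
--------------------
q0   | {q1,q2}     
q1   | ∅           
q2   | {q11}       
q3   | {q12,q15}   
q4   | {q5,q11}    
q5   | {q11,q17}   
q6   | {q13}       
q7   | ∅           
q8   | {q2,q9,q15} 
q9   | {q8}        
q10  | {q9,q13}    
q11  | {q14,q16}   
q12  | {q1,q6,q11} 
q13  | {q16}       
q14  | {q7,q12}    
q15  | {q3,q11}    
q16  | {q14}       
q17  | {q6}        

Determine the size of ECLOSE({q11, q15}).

10

Start with {q11, q15}.
From q11 via ϵ: add q14, q16.
From q15 via ϵ: add q3.
From q3 via ϵ: add q12.
From q14 via ϵ: add q7.
From q12 via ϵ: add q1, q6.
From q6 via ϵ: add q13.
ϵ-closure = {q1, q3, q6, q7, q11, q12, q13, q14, q15, q16}, which has 10 states.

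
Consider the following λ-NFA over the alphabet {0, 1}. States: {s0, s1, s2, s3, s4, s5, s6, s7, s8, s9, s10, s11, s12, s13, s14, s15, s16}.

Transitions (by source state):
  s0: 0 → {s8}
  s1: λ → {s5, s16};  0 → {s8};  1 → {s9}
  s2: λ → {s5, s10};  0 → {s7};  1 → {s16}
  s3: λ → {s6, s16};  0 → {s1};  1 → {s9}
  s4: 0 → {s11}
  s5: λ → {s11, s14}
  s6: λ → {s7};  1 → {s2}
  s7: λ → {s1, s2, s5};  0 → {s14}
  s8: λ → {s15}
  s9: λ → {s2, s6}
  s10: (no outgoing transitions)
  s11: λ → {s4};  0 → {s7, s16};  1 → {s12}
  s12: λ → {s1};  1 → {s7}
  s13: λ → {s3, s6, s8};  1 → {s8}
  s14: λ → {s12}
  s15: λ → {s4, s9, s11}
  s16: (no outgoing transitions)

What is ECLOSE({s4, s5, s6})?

Start with {s4, s5, s6}.
From s5 via λ: add s11, s14.
From s6 via λ: add s7.
From s7 via λ: add s1, s2.
From s14 via λ: add s12.
From s1 via λ: add s16.
From s2 via λ: add s10.
No new states can be added; the closed set is {s1, s2, s4, s5, s6, s7, s10, s11, s12, s14, s16}.

{s1, s2, s4, s5, s6, s7, s10, s11, s12, s14, s16}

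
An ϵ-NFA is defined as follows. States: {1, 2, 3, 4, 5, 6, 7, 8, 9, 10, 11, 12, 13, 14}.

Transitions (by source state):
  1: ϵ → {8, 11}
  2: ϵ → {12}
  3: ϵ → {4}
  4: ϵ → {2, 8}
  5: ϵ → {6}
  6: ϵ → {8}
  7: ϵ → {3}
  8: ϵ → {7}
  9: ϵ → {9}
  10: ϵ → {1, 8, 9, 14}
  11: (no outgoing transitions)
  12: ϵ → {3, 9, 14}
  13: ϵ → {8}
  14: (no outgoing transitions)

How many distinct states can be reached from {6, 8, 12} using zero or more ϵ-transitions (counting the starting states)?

9

Start with {6, 8, 12}.
From 8 via ϵ: add 7.
From 12 via ϵ: add 3, 9, 14.
From 3 via ϵ: add 4.
From 4 via ϵ: add 2.
ϵ-closure = {2, 3, 4, 6, 7, 8, 9, 12, 14}, which has 9 states.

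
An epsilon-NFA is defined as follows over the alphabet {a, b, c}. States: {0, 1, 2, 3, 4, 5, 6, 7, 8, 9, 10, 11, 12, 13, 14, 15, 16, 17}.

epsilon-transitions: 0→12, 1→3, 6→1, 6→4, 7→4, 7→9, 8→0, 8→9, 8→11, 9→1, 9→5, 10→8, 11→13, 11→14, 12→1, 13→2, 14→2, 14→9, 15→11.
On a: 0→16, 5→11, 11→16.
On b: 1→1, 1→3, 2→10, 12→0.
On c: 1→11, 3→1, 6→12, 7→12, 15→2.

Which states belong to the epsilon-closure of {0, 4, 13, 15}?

{0, 1, 2, 3, 4, 5, 9, 11, 12, 13, 14, 15}

Start with {0, 4, 13, 15}.
From 0 via epsilon: add 12.
From 13 via epsilon: add 2.
From 15 via epsilon: add 11.
From 11 via epsilon: add 14.
From 12 via epsilon: add 1.
From 1 via epsilon: add 3.
From 14 via epsilon: add 9.
From 9 via epsilon: add 5.
No new states can be added; the closed set is {0, 1, 2, 3, 4, 5, 9, 11, 12, 13, 14, 15}.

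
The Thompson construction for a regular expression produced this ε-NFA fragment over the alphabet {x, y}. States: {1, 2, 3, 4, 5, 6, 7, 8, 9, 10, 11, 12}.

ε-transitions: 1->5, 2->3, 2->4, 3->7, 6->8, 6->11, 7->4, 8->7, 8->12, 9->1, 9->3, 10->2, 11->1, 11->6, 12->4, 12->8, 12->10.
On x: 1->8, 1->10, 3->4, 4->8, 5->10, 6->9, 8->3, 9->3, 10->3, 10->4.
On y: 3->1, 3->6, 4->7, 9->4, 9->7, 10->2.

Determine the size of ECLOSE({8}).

Start with {8}.
From 8 via ε: add 7, 12.
From 7 via ε: add 4.
From 12 via ε: add 10.
From 10 via ε: add 2.
From 2 via ε: add 3.
ε-closure = {2, 3, 4, 7, 8, 10, 12}, which has 7 states.

7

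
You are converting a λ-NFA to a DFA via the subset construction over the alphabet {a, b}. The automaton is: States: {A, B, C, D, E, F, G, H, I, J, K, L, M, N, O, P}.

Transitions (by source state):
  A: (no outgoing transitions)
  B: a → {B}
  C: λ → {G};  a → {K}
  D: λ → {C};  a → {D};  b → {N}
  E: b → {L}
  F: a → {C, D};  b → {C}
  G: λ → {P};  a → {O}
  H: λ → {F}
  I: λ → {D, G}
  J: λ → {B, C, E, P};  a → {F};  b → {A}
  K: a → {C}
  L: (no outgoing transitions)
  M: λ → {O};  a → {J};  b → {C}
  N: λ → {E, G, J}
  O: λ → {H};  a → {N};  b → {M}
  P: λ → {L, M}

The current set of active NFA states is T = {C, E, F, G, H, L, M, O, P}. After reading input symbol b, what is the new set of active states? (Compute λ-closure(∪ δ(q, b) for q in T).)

E on b → {L}.
F on b → {C}.
M on b → {C}.
O on b → {M}.
No b-transition from C, G, H, L, P.
Union after reading b: {C, L, M}.
Now take the λ-closure:
From C via λ: add G.
From M via λ: add O.
From G via λ: add P.
From O via λ: add H.
From H via λ: add F.
No new states can be added; the closed set is {C, F, G, H, L, M, O, P}.

{C, F, G, H, L, M, O, P}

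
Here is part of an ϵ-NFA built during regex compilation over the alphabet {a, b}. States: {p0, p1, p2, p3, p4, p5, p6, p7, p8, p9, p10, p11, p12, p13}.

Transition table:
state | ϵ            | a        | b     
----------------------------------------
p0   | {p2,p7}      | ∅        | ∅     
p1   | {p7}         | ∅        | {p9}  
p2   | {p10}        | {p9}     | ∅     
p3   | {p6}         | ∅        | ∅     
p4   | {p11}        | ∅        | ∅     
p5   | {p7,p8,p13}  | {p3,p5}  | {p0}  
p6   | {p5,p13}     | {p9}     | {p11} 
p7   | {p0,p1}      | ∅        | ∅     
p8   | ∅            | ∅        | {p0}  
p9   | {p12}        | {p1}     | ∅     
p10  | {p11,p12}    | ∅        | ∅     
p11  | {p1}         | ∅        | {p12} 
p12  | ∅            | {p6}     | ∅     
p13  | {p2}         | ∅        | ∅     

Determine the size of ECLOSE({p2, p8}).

Start with {p2, p8}.
From p2 via ϵ: add p10.
From p10 via ϵ: add p11, p12.
From p11 via ϵ: add p1.
From p1 via ϵ: add p7.
From p7 via ϵ: add p0.
ϵ-closure = {p0, p1, p2, p7, p8, p10, p11, p12}, which has 8 states.

8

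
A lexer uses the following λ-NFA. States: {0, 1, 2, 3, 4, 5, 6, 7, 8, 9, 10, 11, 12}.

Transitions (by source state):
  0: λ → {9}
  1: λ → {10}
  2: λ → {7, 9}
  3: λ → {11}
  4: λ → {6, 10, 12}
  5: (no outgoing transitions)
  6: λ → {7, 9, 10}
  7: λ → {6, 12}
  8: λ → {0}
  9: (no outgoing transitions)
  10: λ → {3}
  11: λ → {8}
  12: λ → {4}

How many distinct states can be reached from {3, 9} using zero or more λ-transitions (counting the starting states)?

Start with {3, 9}.
From 3 via λ: add 11.
From 11 via λ: add 8.
From 8 via λ: add 0.
λ-closure = {0, 3, 8, 9, 11}, which has 5 states.

5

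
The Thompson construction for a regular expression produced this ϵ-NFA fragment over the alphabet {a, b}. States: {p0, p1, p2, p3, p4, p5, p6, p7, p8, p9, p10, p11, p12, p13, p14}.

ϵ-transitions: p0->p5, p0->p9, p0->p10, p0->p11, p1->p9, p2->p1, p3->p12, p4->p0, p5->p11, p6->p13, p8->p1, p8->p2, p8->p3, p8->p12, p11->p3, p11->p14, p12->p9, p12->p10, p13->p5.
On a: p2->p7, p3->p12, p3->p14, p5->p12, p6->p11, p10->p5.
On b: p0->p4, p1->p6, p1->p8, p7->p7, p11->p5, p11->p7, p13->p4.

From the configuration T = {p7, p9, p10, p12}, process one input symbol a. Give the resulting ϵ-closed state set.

p10 on a → {p5}.
No a-transition from p7, p9, p12.
Union after reading a: {p5}.
Now take the ϵ-closure:
From p5 via ϵ: add p11.
From p11 via ϵ: add p3, p14.
From p3 via ϵ: add p12.
From p12 via ϵ: add p9, p10.
No new states can be added; the closed set is {p3, p5, p9, p10, p11, p12, p14}.

{p3, p5, p9, p10, p11, p12, p14}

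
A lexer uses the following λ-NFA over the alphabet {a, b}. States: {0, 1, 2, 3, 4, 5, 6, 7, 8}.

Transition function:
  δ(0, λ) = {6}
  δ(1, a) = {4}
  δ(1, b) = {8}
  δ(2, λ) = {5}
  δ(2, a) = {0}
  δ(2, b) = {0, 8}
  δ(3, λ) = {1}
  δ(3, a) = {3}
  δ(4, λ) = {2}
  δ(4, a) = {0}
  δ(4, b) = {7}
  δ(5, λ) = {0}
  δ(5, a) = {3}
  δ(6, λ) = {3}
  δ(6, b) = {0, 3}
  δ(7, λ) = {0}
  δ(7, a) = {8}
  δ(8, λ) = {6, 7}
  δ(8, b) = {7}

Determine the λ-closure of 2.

{0, 1, 2, 3, 5, 6}

Start with {2}.
From 2 via λ: add 5.
From 5 via λ: add 0.
From 0 via λ: add 6.
From 6 via λ: add 3.
From 3 via λ: add 1.
No new states can be added; the closed set is {0, 1, 2, 3, 5, 6}.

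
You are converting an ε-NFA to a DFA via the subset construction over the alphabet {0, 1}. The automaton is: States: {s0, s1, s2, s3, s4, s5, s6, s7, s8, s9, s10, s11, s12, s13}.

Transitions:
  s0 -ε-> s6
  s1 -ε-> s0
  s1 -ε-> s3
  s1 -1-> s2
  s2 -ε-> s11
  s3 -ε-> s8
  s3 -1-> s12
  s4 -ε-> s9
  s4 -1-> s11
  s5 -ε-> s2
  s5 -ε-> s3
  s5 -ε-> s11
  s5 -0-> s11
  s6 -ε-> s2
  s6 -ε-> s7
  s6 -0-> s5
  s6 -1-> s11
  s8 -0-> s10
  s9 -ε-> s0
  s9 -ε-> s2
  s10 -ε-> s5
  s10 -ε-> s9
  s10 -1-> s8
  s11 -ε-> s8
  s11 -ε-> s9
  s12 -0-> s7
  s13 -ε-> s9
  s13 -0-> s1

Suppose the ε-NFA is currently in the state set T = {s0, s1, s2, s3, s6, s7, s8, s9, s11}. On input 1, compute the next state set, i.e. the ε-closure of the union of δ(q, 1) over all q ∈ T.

{s0, s2, s6, s7, s8, s9, s11, s12}

s1 on 1 → {s2}.
s3 on 1 → {s12}.
s6 on 1 → {s11}.
No 1-transition from s0, s2, s7, s8, s9, s11.
Union after reading 1: {s2, s11, s12}.
Now take the ε-closure:
From s11 via ε: add s8, s9.
From s9 via ε: add s0.
From s0 via ε: add s6.
From s6 via ε: add s7.
No new states can be added; the closed set is {s0, s2, s6, s7, s8, s9, s11, s12}.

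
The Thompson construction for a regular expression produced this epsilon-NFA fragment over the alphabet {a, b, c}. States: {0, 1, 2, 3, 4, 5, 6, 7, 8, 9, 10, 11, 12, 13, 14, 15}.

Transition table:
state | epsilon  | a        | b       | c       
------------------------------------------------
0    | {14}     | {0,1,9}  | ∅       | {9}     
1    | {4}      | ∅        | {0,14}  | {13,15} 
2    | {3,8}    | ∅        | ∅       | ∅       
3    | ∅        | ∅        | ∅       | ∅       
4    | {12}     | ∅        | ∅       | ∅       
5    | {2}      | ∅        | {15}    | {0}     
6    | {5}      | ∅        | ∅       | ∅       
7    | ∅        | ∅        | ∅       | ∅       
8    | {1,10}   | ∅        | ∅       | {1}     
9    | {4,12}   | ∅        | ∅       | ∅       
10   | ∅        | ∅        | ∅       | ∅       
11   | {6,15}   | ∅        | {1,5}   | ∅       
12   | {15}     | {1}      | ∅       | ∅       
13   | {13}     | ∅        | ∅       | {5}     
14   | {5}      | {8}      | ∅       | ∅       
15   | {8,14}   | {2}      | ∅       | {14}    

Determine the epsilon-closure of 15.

Start with {15}.
From 15 via epsilon: add 8, 14.
From 8 via epsilon: add 1, 10.
From 14 via epsilon: add 5.
From 1 via epsilon: add 4.
From 5 via epsilon: add 2.
From 2 via epsilon: add 3.
From 4 via epsilon: add 12.
No new states can be added; the closed set is {1, 2, 3, 4, 5, 8, 10, 12, 14, 15}.

{1, 2, 3, 4, 5, 8, 10, 12, 14, 15}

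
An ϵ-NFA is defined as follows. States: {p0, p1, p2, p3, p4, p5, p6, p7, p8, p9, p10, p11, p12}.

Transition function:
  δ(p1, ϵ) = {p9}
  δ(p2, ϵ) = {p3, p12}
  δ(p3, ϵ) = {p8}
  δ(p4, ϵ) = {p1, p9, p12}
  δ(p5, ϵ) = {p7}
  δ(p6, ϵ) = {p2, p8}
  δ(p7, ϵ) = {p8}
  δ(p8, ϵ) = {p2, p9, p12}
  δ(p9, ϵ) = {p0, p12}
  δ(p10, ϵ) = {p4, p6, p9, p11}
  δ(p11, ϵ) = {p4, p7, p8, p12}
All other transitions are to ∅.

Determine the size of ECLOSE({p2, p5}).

Start with {p2, p5}.
From p2 via ϵ: add p3, p12.
From p5 via ϵ: add p7.
From p3 via ϵ: add p8.
From p8 via ϵ: add p9.
From p9 via ϵ: add p0.
ϵ-closure = {p0, p2, p3, p5, p7, p8, p9, p12}, which has 8 states.

8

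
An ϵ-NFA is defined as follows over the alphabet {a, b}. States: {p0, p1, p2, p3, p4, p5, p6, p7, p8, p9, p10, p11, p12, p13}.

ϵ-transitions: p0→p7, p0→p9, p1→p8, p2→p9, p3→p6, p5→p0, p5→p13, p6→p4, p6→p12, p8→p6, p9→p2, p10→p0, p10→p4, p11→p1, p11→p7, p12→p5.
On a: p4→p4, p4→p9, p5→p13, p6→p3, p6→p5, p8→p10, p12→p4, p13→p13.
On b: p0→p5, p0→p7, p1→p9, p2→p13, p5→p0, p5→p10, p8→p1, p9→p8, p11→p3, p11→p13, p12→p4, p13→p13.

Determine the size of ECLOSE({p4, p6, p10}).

Start with {p4, p6, p10}.
From p6 via ϵ: add p12.
From p10 via ϵ: add p0.
From p0 via ϵ: add p7, p9.
From p12 via ϵ: add p5.
From p5 via ϵ: add p13.
From p9 via ϵ: add p2.
ϵ-closure = {p0, p2, p4, p5, p6, p7, p9, p10, p12, p13}, which has 10 states.

10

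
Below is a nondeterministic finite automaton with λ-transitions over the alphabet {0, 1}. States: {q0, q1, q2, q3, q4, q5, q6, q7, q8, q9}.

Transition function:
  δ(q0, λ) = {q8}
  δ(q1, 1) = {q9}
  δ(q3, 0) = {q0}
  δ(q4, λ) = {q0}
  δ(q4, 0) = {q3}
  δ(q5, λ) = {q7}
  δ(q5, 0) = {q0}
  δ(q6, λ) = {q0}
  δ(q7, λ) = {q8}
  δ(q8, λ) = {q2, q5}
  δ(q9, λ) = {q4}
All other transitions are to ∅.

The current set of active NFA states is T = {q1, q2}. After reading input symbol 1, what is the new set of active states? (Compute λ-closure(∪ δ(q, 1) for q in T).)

{q0, q2, q4, q5, q7, q8, q9}

q1 on 1 → {q9}.
No 1-transition from q2.
Union after reading 1: {q9}.
Now take the λ-closure:
From q9 via λ: add q4.
From q4 via λ: add q0.
From q0 via λ: add q8.
From q8 via λ: add q2, q5.
From q5 via λ: add q7.
No new states can be added; the closed set is {q0, q2, q4, q5, q7, q8, q9}.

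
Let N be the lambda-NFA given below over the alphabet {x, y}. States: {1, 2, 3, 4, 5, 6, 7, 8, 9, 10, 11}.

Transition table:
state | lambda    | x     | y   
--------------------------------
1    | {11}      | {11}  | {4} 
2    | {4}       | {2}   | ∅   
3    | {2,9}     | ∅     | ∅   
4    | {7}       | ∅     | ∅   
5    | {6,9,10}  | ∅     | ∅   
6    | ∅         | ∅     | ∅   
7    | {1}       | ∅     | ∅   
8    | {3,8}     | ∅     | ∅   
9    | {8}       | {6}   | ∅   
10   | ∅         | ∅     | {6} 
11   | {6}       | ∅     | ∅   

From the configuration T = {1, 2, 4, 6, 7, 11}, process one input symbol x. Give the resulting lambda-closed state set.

{1, 2, 4, 6, 7, 11}

1 on x → {11}.
2 on x → {2}.
No x-transition from 4, 6, 7, 11.
Union after reading x: {2, 11}.
Now take the lambda-closure:
From 2 via lambda: add 4.
From 11 via lambda: add 6.
From 4 via lambda: add 7.
From 7 via lambda: add 1.
No new states can be added; the closed set is {1, 2, 4, 6, 7, 11}.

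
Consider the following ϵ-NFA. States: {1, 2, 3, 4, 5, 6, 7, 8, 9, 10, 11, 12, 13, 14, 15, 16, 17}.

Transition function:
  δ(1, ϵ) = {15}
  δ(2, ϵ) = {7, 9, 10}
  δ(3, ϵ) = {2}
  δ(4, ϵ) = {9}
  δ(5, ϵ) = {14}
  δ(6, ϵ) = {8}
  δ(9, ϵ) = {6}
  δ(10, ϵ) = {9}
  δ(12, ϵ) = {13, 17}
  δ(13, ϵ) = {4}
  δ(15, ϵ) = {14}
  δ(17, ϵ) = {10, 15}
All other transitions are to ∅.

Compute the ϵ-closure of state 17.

{6, 8, 9, 10, 14, 15, 17}

Start with {17}.
From 17 via ϵ: add 10, 15.
From 10 via ϵ: add 9.
From 15 via ϵ: add 14.
From 9 via ϵ: add 6.
From 6 via ϵ: add 8.
No new states can be added; the closed set is {6, 8, 9, 10, 14, 15, 17}.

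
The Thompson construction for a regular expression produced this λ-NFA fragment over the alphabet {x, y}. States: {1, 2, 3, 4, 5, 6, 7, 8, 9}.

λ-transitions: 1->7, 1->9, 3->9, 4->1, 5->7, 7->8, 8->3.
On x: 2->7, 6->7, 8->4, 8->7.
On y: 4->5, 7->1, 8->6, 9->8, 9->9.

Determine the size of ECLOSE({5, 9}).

Start with {5, 9}.
From 5 via λ: add 7.
From 7 via λ: add 8.
From 8 via λ: add 3.
λ-closure = {3, 5, 7, 8, 9}, which has 5 states.

5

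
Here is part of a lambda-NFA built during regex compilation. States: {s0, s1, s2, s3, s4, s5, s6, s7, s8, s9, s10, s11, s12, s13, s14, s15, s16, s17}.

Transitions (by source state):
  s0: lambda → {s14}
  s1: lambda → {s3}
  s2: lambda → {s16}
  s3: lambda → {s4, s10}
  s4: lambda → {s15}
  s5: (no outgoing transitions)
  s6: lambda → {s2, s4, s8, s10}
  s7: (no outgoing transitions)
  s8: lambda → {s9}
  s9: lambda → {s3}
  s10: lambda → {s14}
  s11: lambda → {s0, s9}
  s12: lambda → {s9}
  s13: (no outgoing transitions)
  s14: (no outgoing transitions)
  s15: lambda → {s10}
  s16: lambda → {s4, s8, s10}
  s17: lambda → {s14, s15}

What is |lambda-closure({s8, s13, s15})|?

Start with {s8, s13, s15}.
From s8 via lambda: add s9.
From s15 via lambda: add s10.
From s9 via lambda: add s3.
From s10 via lambda: add s14.
From s3 via lambda: add s4.
lambda-closure = {s3, s4, s8, s9, s10, s13, s14, s15}, which has 8 states.

8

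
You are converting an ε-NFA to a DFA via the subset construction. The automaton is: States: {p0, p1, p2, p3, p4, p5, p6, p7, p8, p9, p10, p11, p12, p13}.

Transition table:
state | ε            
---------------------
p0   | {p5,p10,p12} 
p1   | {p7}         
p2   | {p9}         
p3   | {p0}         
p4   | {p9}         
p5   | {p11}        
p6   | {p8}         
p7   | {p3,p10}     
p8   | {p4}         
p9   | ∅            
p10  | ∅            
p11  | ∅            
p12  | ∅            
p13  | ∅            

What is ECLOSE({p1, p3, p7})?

{p0, p1, p3, p5, p7, p10, p11, p12}

Start with {p1, p3, p7}.
From p3 via ε: add p0.
From p7 via ε: add p10.
From p0 via ε: add p5, p12.
From p5 via ε: add p11.
No new states can be added; the closed set is {p0, p1, p3, p5, p7, p10, p11, p12}.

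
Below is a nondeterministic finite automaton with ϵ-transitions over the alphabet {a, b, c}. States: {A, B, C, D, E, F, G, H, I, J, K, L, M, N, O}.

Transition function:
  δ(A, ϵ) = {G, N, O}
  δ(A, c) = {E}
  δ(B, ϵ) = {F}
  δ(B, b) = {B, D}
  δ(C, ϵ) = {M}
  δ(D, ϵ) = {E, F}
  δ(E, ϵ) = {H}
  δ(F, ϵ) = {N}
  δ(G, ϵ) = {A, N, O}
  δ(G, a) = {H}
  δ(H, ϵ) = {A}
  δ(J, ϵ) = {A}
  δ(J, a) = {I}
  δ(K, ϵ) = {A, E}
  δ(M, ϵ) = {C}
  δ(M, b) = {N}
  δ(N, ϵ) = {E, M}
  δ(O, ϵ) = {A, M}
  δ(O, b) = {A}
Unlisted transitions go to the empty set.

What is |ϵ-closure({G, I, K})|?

Start with {G, I, K}.
From G via ϵ: add A, N, O.
From K via ϵ: add E.
From E via ϵ: add H.
From N via ϵ: add M.
From M via ϵ: add C.
ϵ-closure = {A, C, E, G, H, I, K, M, N, O}, which has 10 states.

10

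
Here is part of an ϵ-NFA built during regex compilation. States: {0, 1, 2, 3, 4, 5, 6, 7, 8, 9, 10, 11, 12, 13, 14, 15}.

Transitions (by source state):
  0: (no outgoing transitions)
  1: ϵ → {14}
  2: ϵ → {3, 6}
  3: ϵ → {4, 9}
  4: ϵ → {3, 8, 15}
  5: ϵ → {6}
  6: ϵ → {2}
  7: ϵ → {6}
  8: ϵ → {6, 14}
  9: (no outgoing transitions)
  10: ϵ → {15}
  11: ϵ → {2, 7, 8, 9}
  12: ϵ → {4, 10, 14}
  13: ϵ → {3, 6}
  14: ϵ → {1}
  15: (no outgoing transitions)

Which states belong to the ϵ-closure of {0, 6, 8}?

{0, 1, 2, 3, 4, 6, 8, 9, 14, 15}

Start with {0, 6, 8}.
From 6 via ϵ: add 2.
From 8 via ϵ: add 14.
From 2 via ϵ: add 3.
From 14 via ϵ: add 1.
From 3 via ϵ: add 4, 9.
From 4 via ϵ: add 15.
No new states can be added; the closed set is {0, 1, 2, 3, 4, 6, 8, 9, 14, 15}.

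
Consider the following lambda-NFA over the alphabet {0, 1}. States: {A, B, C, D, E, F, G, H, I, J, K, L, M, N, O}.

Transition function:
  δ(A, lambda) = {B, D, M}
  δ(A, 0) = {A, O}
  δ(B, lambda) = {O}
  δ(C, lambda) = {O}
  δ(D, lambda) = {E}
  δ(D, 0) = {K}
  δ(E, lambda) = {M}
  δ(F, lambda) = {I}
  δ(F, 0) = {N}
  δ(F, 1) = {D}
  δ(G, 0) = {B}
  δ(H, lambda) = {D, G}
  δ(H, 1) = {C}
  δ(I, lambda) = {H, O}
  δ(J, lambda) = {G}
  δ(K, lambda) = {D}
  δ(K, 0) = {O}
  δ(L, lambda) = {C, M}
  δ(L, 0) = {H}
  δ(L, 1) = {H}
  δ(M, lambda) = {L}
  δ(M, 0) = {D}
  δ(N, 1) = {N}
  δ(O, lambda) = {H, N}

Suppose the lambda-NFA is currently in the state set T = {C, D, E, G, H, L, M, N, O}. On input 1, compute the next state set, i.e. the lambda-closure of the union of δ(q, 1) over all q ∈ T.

H on 1 → {C}.
L on 1 → {H}.
N on 1 → {N}.
No 1-transition from C, D, E, G, M, O.
Union after reading 1: {C, H, N}.
Now take the lambda-closure:
From C via lambda: add O.
From H via lambda: add D, G.
From D via lambda: add E.
From E via lambda: add M.
From M via lambda: add L.
No new states can be added; the closed set is {C, D, E, G, H, L, M, N, O}.

{C, D, E, G, H, L, M, N, O}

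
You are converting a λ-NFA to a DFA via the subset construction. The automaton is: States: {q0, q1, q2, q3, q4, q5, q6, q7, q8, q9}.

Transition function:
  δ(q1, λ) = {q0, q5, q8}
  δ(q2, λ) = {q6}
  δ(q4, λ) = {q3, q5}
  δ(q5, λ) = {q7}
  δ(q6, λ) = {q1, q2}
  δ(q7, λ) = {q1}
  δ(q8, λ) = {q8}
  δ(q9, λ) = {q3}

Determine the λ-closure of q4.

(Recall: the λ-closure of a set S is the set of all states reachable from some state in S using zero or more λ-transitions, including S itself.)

Start with {q4}.
From q4 via λ: add q3, q5.
From q5 via λ: add q7.
From q7 via λ: add q1.
From q1 via λ: add q0, q8.
No new states can be added; the closed set is {q0, q1, q3, q4, q5, q7, q8}.

{q0, q1, q3, q4, q5, q7, q8}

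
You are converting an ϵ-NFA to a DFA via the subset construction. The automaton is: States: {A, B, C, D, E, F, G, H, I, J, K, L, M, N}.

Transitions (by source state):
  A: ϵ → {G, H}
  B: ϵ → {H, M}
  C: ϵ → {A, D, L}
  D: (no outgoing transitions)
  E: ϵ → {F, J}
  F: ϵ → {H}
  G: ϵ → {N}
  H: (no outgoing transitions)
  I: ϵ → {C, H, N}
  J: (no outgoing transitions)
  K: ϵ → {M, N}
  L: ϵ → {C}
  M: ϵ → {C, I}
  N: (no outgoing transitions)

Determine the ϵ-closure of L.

Start with {L}.
From L via ϵ: add C.
From C via ϵ: add A, D.
From A via ϵ: add G, H.
From G via ϵ: add N.
No new states can be added; the closed set is {A, C, D, G, H, L, N}.

{A, C, D, G, H, L, N}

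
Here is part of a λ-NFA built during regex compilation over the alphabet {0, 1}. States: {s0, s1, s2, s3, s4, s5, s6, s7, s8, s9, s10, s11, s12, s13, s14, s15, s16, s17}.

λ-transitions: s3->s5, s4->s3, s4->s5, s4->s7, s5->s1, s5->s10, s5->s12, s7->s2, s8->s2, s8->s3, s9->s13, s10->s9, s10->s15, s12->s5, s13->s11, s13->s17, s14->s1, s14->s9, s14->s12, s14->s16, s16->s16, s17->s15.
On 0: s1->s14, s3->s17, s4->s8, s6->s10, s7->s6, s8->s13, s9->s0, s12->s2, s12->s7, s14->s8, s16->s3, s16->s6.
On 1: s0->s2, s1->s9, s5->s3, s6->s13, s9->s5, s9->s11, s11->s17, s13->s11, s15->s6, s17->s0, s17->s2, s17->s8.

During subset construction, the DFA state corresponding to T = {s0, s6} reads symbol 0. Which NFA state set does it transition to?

s6 on 0 → {s10}.
No 0-transition from s0.
Union after reading 0: {s10}.
Now take the λ-closure:
From s10 via λ: add s9, s15.
From s9 via λ: add s13.
From s13 via λ: add s11, s17.
No new states can be added; the closed set is {s9, s10, s11, s13, s15, s17}.

{s9, s10, s11, s13, s15, s17}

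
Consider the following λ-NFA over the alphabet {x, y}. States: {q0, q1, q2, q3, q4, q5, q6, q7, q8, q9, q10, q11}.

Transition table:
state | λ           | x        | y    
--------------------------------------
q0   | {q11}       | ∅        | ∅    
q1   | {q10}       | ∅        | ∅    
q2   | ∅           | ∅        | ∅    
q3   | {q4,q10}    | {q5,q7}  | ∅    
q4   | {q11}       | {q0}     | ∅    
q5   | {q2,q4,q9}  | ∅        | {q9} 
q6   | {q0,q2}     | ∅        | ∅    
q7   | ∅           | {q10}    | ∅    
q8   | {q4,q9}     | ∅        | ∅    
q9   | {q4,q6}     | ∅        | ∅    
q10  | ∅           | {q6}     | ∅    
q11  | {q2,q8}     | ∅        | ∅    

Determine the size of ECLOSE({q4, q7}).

Start with {q4, q7}.
From q4 via λ: add q11.
From q11 via λ: add q2, q8.
From q8 via λ: add q9.
From q9 via λ: add q6.
From q6 via λ: add q0.
λ-closure = {q0, q2, q4, q6, q7, q8, q9, q11}, which has 8 states.

8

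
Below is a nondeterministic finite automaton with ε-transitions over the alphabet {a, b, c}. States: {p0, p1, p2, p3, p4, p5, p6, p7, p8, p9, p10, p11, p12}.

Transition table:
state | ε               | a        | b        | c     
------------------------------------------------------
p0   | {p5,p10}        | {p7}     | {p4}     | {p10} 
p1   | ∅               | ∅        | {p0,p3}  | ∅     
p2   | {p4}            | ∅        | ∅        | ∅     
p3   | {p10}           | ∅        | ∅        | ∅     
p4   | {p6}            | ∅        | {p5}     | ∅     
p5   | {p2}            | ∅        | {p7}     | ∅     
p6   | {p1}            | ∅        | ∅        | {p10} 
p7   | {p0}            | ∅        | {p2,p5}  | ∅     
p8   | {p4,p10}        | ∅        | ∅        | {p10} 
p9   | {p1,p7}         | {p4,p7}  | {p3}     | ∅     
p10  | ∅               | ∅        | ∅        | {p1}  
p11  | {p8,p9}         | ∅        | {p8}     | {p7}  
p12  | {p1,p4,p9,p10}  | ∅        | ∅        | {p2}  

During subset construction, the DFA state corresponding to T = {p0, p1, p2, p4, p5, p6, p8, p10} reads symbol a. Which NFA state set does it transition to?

p0 on a → {p7}.
No a-transition from p1, p2, p4, p5, p6, p8, p10.
Union after reading a: {p7}.
Now take the ε-closure:
From p7 via ε: add p0.
From p0 via ε: add p5, p10.
From p5 via ε: add p2.
From p2 via ε: add p4.
From p4 via ε: add p6.
From p6 via ε: add p1.
No new states can be added; the closed set is {p0, p1, p2, p4, p5, p6, p7, p10}.

{p0, p1, p2, p4, p5, p6, p7, p10}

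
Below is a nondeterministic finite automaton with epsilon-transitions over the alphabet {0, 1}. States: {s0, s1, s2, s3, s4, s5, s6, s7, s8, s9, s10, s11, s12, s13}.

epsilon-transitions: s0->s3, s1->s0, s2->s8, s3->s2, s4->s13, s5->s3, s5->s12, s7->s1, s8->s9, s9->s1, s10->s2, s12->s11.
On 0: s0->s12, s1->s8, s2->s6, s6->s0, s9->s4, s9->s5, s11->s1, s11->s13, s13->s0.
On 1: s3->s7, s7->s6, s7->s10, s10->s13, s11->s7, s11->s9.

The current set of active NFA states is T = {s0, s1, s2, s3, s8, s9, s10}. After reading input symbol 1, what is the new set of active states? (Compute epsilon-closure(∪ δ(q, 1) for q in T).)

s3 on 1 → {s7}.
s10 on 1 → {s13}.
No 1-transition from s0, s1, s2, s8, s9.
Union after reading 1: {s7, s13}.
Now take the epsilon-closure:
From s7 via epsilon: add s1.
From s1 via epsilon: add s0.
From s0 via epsilon: add s3.
From s3 via epsilon: add s2.
From s2 via epsilon: add s8.
From s8 via epsilon: add s9.
No new states can be added; the closed set is {s0, s1, s2, s3, s7, s8, s9, s13}.

{s0, s1, s2, s3, s7, s8, s9, s13}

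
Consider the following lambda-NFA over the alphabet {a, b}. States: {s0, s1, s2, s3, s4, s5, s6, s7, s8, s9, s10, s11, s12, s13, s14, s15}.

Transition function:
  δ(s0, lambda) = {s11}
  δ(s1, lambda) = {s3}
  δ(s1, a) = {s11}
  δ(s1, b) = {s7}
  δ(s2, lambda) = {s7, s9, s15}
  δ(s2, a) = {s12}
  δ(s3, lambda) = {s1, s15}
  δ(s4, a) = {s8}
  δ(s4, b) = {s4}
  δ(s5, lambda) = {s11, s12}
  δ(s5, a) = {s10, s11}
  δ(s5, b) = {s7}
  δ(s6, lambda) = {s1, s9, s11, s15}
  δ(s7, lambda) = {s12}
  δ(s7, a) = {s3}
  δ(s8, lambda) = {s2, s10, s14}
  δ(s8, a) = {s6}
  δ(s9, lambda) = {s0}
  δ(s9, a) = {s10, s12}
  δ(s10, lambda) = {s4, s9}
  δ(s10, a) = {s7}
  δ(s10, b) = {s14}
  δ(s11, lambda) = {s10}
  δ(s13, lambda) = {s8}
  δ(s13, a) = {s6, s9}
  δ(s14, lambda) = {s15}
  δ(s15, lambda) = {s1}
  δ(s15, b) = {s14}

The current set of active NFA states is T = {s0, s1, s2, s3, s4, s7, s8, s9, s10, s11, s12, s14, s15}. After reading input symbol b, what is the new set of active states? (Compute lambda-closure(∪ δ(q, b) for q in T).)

s1 on b → {s7}.
s4 on b → {s4}.
s10 on b → {s14}.
s15 on b → {s14}.
No b-transition from s0, s2, s3, s7, s8, s9, s11, s12, s14.
Union after reading b: {s4, s7, s14}.
Now take the lambda-closure:
From s7 via lambda: add s12.
From s14 via lambda: add s15.
From s15 via lambda: add s1.
From s1 via lambda: add s3.
No new states can be added; the closed set is {s1, s3, s4, s7, s12, s14, s15}.

{s1, s3, s4, s7, s12, s14, s15}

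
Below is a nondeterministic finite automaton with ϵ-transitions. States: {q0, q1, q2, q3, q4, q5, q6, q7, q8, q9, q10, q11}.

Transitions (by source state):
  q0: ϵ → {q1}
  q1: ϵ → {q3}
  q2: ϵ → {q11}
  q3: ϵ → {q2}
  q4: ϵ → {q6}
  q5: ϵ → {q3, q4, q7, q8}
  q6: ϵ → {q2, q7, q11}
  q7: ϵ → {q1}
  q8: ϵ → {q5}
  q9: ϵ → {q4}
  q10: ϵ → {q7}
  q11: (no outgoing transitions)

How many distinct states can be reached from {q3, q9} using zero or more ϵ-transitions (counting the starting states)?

8

Start with {q3, q9}.
From q3 via ϵ: add q2.
From q9 via ϵ: add q4.
From q2 via ϵ: add q11.
From q4 via ϵ: add q6.
From q6 via ϵ: add q7.
From q7 via ϵ: add q1.
ϵ-closure = {q1, q2, q3, q4, q6, q7, q9, q11}, which has 8 states.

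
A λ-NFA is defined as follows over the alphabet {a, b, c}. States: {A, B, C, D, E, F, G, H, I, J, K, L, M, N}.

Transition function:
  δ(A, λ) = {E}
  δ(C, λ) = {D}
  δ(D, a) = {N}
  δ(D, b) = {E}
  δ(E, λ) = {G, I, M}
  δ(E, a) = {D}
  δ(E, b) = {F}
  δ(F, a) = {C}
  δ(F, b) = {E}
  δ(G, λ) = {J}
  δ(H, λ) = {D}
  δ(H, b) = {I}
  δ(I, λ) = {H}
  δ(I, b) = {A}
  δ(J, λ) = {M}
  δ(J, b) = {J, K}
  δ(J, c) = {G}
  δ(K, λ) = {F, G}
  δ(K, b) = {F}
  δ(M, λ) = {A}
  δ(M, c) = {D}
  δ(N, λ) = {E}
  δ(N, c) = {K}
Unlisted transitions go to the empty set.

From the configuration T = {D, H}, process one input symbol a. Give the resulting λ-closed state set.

{A, D, E, G, H, I, J, M, N}

D on a → {N}.
No a-transition from H.
Union after reading a: {N}.
Now take the λ-closure:
From N via λ: add E.
From E via λ: add G, I, M.
From G via λ: add J.
From I via λ: add H.
From M via λ: add A.
From H via λ: add D.
No new states can be added; the closed set is {A, D, E, G, H, I, J, M, N}.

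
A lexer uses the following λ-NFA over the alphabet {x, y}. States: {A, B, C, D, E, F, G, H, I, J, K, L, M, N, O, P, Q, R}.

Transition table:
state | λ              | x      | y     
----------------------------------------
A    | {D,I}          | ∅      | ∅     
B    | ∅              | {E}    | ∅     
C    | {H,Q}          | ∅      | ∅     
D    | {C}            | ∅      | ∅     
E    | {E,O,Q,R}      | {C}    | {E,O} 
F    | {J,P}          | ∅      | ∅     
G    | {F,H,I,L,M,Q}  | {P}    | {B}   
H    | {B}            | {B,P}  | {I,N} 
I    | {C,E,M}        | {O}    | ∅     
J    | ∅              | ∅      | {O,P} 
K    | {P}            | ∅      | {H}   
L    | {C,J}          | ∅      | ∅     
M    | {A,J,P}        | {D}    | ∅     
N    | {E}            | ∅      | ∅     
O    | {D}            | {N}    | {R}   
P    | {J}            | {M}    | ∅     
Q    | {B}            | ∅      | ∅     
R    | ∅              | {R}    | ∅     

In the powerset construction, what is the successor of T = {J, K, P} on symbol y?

{B, C, D, H, J, O, P, Q}

J on y → {O, P}.
K on y → {H}.
No y-transition from P.
Union after reading y: {H, O, P}.
Now take the λ-closure:
From H via λ: add B.
From O via λ: add D.
From P via λ: add J.
From D via λ: add C.
From C via λ: add Q.
No new states can be added; the closed set is {B, C, D, H, J, O, P, Q}.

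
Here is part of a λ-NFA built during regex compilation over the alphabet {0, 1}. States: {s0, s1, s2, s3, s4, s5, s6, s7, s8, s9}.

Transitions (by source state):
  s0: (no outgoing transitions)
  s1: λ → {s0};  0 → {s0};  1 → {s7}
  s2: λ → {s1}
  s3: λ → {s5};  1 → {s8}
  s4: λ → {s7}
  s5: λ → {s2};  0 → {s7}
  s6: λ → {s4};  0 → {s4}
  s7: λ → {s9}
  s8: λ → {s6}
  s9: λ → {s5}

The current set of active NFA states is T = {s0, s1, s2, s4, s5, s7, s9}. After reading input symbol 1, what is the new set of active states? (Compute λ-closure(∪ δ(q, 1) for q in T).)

s1 on 1 → {s7}.
No 1-transition from s0, s2, s4, s5, s7, s9.
Union after reading 1: {s7}.
Now take the λ-closure:
From s7 via λ: add s9.
From s9 via λ: add s5.
From s5 via λ: add s2.
From s2 via λ: add s1.
From s1 via λ: add s0.
No new states can be added; the closed set is {s0, s1, s2, s5, s7, s9}.

{s0, s1, s2, s5, s7, s9}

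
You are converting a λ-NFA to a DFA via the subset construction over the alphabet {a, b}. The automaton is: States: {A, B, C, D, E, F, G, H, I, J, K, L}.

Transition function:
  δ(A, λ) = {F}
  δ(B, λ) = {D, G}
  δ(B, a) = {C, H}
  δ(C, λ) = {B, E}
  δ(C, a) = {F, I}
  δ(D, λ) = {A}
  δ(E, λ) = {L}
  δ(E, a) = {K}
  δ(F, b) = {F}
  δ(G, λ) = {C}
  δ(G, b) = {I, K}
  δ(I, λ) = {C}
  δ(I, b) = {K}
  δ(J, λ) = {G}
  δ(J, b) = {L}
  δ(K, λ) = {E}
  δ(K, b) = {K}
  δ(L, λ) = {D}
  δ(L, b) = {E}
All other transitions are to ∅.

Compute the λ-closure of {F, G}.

Start with {F, G}.
From G via λ: add C.
From C via λ: add B, E.
From B via λ: add D.
From E via λ: add L.
From D via λ: add A.
No new states can be added; the closed set is {A, B, C, D, E, F, G, L}.

{A, B, C, D, E, F, G, L}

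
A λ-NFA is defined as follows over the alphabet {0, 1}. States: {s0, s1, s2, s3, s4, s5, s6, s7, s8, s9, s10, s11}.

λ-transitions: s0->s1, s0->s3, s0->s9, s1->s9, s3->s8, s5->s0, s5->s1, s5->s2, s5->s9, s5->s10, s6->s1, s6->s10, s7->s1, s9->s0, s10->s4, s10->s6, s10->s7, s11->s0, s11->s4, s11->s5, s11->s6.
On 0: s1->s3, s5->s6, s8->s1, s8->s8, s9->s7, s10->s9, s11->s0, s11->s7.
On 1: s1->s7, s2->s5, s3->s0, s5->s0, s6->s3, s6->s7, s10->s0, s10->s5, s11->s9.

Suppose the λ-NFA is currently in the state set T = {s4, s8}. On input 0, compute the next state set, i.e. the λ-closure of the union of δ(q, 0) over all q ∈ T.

{s0, s1, s3, s8, s9}

s8 on 0 → {s1, s8}.
No 0-transition from s4.
Union after reading 0: {s1, s8}.
Now take the λ-closure:
From s1 via λ: add s9.
From s9 via λ: add s0.
From s0 via λ: add s3.
No new states can be added; the closed set is {s0, s1, s3, s8, s9}.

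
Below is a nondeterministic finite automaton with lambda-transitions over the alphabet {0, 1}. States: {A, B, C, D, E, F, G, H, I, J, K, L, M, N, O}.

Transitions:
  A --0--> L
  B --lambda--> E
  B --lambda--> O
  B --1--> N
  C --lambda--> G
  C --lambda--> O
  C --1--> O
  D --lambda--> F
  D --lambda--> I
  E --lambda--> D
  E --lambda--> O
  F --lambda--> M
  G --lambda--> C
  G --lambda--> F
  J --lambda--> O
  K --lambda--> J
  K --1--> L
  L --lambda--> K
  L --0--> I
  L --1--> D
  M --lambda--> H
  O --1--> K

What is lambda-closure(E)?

Start with {E}.
From E via lambda: add D, O.
From D via lambda: add F, I.
From F via lambda: add M.
From M via lambda: add H.
No new states can be added; the closed set is {D, E, F, H, I, M, O}.

{D, E, F, H, I, M, O}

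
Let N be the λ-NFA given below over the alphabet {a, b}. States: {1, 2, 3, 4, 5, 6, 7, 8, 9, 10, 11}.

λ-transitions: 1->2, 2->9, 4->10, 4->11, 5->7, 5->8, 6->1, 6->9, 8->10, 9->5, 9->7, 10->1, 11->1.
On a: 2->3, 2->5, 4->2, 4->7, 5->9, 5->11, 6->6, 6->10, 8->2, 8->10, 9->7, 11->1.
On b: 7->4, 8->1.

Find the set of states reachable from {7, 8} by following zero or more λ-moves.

Start with {7, 8}.
From 8 via λ: add 10.
From 10 via λ: add 1.
From 1 via λ: add 2.
From 2 via λ: add 9.
From 9 via λ: add 5.
No new states can be added; the closed set is {1, 2, 5, 7, 8, 9, 10}.

{1, 2, 5, 7, 8, 9, 10}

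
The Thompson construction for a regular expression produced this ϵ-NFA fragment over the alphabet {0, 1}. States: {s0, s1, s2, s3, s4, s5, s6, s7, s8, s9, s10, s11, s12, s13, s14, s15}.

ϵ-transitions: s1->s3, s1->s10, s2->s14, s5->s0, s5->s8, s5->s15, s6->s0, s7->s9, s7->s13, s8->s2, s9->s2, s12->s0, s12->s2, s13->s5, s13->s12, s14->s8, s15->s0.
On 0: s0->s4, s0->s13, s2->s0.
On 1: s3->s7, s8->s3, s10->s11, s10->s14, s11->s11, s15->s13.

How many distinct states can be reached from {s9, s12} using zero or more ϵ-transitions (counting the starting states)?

Start with {s9, s12}.
From s9 via ϵ: add s2.
From s12 via ϵ: add s0.
From s2 via ϵ: add s14.
From s14 via ϵ: add s8.
ϵ-closure = {s0, s2, s8, s9, s12, s14}, which has 6 states.

6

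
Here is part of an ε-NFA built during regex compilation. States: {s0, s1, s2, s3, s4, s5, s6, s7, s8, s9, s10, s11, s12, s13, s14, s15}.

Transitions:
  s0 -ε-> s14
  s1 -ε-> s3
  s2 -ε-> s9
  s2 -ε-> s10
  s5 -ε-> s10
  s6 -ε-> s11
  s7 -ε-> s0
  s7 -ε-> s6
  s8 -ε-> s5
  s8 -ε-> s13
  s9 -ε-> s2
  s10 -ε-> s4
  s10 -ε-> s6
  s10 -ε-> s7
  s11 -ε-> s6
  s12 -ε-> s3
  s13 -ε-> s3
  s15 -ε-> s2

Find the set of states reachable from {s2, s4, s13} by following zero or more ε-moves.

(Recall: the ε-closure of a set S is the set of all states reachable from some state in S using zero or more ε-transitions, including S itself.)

{s0, s2, s3, s4, s6, s7, s9, s10, s11, s13, s14}

Start with {s2, s4, s13}.
From s2 via ε: add s9, s10.
From s13 via ε: add s3.
From s10 via ε: add s6, s7.
From s6 via ε: add s11.
From s7 via ε: add s0.
From s0 via ε: add s14.
No new states can be added; the closed set is {s0, s2, s3, s4, s6, s7, s9, s10, s11, s13, s14}.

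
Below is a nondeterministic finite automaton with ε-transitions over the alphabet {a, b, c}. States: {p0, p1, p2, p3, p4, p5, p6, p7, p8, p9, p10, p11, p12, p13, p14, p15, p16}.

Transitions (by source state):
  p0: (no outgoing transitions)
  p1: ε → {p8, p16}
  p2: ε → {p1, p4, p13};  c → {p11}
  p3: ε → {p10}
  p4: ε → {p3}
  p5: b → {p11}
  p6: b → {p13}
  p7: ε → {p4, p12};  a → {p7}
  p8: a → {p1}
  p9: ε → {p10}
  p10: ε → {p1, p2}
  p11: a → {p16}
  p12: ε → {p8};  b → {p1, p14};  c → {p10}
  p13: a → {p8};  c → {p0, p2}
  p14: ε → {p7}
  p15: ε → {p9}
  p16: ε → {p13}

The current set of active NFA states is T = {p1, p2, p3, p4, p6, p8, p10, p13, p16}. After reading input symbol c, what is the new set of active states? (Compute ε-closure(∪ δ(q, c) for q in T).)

p2 on c → {p11}.
p13 on c → {p0, p2}.
No c-transition from p1, p3, p4, p6, p8, p10, p16.
Union after reading c: {p0, p2, p11}.
Now take the ε-closure:
From p2 via ε: add p1, p4, p13.
From p1 via ε: add p8, p16.
From p4 via ε: add p3.
From p3 via ε: add p10.
No new states can be added; the closed set is {p0, p1, p2, p3, p4, p8, p10, p11, p13, p16}.

{p0, p1, p2, p3, p4, p8, p10, p11, p13, p16}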